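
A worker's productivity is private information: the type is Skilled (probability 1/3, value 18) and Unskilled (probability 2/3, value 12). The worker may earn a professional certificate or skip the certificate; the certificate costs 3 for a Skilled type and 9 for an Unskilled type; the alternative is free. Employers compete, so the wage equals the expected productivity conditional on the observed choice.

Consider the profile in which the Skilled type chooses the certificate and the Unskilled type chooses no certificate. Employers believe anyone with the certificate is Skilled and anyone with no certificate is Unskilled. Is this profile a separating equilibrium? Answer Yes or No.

Under these beliefs, the certificate earns wage 18 and no certificate earns wage 12.
Skilled: the certificate nets 18 − 3 = 15; no certificate nets 12. Skilled prefers the certificate.
Unskilled: the certificate nets 18 − 9 = 9; no certificate nets 12. Unskilled prefers no certificate.
Neither type deviates, so the separating profile is an equilibrium.

Yes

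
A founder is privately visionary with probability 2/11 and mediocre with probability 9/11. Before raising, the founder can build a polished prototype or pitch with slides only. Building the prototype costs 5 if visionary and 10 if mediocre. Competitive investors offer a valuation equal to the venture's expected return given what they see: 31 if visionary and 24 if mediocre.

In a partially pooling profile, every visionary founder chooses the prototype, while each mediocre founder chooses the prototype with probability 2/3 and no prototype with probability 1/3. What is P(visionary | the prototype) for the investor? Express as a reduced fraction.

1/4

P(the prototype) = (2/11)·1 + (9/11)·(2/3) = 8/11.
By Bayes' rule, P(visionary | the prototype) = (2/11) / (8/11) = 1/4.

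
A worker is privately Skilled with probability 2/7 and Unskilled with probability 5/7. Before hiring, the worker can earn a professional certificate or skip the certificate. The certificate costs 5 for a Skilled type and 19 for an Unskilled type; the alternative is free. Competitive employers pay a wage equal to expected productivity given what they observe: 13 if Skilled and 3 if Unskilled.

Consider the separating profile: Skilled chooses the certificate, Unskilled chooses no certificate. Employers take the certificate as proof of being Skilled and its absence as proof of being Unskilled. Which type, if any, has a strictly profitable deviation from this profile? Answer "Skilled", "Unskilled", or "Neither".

The certificate pays 13; no certificate pays 3.
Skilled: assigned the certificate, nets 13 − 5 = 8; deviating to no certificate nets 3.
Unskilled: assigned no certificate, nets 3; deviating to the certificate nets 13 − 19 = -6.
Both types strictly prefer their assigned action; no profitable deviation.

Neither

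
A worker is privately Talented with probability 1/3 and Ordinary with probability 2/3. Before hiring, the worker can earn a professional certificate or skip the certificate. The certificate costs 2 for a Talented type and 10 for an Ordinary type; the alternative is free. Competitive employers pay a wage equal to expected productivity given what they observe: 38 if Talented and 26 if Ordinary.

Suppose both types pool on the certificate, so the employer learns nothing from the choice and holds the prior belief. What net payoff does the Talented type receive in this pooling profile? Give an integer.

28

Pooled wage = 1/3·38 + 2/3·26 = 30.
Talented pays cost 2 for the certificate, so net payoff = 30 − 2 = 28.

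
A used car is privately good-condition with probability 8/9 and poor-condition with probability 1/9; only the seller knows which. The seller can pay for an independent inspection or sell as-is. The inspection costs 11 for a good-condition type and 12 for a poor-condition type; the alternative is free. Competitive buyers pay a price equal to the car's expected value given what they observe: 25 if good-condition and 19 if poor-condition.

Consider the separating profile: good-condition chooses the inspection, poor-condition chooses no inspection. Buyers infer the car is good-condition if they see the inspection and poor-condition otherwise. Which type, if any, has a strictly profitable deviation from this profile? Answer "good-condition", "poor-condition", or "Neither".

good-condition

The inspection pays 25; no inspection pays 19.
good-condition: assigned the inspection, nets 25 − 11 = 14; deviating to no inspection nets 19.
poor-condition: assigned no inspection, nets 19; deviating to the inspection nets 25 − 12 = 13.
The good-condition type gains 5 by deviating.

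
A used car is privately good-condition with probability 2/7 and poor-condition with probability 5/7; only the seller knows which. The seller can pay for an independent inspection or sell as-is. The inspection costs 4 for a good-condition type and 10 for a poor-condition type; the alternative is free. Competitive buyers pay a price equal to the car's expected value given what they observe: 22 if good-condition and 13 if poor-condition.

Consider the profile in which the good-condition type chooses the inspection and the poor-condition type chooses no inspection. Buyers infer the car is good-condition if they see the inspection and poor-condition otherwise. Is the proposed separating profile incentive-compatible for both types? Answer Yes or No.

Yes

Under these beliefs, the inspection earns price 22 and no inspection earns price 13.
good-condition: the inspection nets 22 − 4 = 18; no inspection nets 13. good-condition prefers the inspection.
poor-condition: the inspection nets 22 − 10 = 12; no inspection nets 13. poor-condition prefers no inspection.
Neither type deviates, so the separating profile is an equilibrium.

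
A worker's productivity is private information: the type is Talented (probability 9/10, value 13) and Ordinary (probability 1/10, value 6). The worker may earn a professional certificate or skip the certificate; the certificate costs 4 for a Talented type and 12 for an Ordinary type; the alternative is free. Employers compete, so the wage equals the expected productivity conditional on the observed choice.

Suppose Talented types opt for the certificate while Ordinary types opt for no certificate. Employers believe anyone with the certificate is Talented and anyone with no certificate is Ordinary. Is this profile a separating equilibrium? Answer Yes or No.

Under these beliefs, the certificate earns wage 13 and no certificate earns wage 6.
Talented: the certificate nets 13 − 4 = 9; no certificate nets 6. Talented prefers the certificate.
Ordinary: the certificate nets 13 − 12 = 1; no certificate nets 6. Ordinary prefers no certificate.
Neither type deviates, so the separating profile is an equilibrium.

Yes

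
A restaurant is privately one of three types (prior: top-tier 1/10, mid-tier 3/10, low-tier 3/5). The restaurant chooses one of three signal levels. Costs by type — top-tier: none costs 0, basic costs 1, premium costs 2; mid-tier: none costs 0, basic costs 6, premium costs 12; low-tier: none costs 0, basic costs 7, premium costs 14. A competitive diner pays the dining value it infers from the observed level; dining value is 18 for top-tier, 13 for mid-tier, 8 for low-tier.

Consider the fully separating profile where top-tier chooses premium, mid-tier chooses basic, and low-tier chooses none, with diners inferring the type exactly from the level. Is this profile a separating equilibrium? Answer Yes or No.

No

Separating price premiums: premium → 18, basic → 13, none → 8.
top-tier (assigned premium): none: 8 − 0 = 8; basic: 13 − 1 = 12; premium: 18 − 2 = 16. top-tier stays.
mid-tier (assigned basic): none: 8 − 0 = 8; basic: 13 − 6 = 7; premium: 18 − 12 = 6. mid-tier prefers none.
low-tier (assigned none): none: 8 − 0 = 8; basic: 13 − 7 = 6; premium: 18 − 14 = 4. low-tier stays.
At least one type deviates; the separating profile fails.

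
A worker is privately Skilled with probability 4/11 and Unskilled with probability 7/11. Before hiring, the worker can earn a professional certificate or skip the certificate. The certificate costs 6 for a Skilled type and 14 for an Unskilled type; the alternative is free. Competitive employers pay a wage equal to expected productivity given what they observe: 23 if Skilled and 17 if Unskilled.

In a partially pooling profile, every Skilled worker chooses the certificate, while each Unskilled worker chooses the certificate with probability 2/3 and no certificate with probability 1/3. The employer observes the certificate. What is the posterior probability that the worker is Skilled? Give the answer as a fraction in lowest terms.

P(the certificate) = (4/11)·1 + (7/11)·(2/3) = 26/33.
By Bayes' rule, P(Skilled | the certificate) = (4/11) / (26/33) = 6/13.

6/13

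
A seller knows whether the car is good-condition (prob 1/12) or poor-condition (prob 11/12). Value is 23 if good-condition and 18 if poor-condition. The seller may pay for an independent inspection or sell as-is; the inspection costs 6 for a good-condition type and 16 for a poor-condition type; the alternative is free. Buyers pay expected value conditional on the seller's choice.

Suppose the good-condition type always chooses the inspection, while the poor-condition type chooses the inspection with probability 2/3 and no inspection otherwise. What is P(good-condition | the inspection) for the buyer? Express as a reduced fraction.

3/25

P(the inspection) = (1/12)·1 + (11/12)·(2/3) = 25/36.
By Bayes' rule, P(good-condition | the inspection) = (1/12) / (25/36) = 3/25.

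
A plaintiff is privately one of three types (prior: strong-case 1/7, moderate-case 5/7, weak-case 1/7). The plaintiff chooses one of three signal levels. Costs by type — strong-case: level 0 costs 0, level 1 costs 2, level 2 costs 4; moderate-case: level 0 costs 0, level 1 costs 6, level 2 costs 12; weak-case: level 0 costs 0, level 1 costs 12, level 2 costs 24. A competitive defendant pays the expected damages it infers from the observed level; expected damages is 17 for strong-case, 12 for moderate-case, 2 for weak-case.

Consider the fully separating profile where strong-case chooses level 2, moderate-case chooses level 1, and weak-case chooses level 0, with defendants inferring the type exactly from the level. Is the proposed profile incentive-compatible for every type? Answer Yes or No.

Separating settlements: level 2 → 17, level 1 → 12, level 0 → 2.
strong-case (assigned level 2): level 0: 2 − 0 = 2; level 1: 12 − 2 = 10; level 2: 17 − 4 = 13. strong-case stays.
moderate-case (assigned level 1): level 0: 2 − 0 = 2; level 1: 12 − 6 = 6; level 2: 17 − 12 = 5. moderate-case stays.
weak-case (assigned level 0): level 0: 2 − 0 = 2; level 1: 12 − 12 = 0; level 2: 17 − 24 = -7. weak-case stays.
Every type prefers its assigned level; separation holds.

Yes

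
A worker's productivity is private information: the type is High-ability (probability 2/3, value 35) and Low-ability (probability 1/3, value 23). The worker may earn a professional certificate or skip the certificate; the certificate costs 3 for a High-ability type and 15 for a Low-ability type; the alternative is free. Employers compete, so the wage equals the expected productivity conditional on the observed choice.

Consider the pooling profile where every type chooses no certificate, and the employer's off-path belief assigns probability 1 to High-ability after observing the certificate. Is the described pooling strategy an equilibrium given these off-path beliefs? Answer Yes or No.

No

On path, the employer holds the prior and pays 2/3·35 + 1/3·23 = 31. Off path (the certificate), believing High-ability, it pays 35.
High-ability: no certificate nets 31; the certificate nets 35 − 3 = 32. High-ability would deviate.
Low-ability: no certificate nets 31; the certificate nets 35 − 15 = 20. Low-ability stays.
A type deviates, so pooling fails.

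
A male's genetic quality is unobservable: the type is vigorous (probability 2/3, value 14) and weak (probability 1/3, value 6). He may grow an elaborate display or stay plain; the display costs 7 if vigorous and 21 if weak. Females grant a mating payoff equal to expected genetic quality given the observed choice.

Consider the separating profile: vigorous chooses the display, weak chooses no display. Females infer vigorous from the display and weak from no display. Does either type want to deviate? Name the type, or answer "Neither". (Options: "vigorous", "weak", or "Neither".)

The display pays 14; no display pays 6.
vigorous: assigned the display, nets 14 − 7 = 7; deviating to no display nets 6.
weak: assigned no display, nets 6; deviating to the display nets 14 − 21 = -7.
Both types strictly prefer their assigned action; no profitable deviation.

Neither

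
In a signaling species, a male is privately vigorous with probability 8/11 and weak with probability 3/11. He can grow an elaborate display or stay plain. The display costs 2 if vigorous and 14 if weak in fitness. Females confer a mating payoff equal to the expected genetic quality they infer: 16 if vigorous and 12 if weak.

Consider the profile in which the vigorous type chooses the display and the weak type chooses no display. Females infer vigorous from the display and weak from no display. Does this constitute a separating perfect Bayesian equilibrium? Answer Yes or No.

Yes

Under these beliefs, the display earns mating payoff 16 and no display earns mating payoff 12.
vigorous: the display nets 16 − 2 = 14; no display nets 12. vigorous prefers the display.
weak: the display nets 16 − 14 = 2; no display nets 12. weak prefers no display.
Neither type deviates, so the separating profile is an equilibrium.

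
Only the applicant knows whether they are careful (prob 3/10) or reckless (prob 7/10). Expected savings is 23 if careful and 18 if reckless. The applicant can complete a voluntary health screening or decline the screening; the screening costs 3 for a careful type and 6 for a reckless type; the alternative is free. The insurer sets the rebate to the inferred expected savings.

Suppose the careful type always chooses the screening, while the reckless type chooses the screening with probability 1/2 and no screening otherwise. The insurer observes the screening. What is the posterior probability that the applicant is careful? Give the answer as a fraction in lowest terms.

6/13

P(the screening) = (3/10)·1 + (7/10)·(1/2) = 13/20.
By Bayes' rule, P(careful | the screening) = (3/10) / (13/20) = 6/13.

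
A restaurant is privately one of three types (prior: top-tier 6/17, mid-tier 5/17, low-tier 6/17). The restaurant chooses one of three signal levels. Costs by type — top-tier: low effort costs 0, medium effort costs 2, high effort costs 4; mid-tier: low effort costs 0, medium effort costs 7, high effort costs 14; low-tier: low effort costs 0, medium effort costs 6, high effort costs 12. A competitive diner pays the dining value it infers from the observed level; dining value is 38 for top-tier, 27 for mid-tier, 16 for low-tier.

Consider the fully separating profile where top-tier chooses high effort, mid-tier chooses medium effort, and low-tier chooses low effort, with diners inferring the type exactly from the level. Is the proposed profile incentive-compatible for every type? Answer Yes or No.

No

Separating price premiums: high effort → 38, medium effort → 27, low effort → 16.
top-tier (assigned high effort): low effort: 16 − 0 = 16; medium effort: 27 − 2 = 25; high effort: 38 − 4 = 34. top-tier stays.
mid-tier (assigned medium effort): low effort: 16 − 0 = 16; medium effort: 27 − 7 = 20; high effort: 38 − 14 = 24. mid-tier prefers high effort.
low-tier (assigned low effort): low effort: 16 − 0 = 16; medium effort: 27 − 6 = 21; high effort: 38 − 12 = 26. low-tier prefers high effort.
At least one type deviates; the separating profile fails.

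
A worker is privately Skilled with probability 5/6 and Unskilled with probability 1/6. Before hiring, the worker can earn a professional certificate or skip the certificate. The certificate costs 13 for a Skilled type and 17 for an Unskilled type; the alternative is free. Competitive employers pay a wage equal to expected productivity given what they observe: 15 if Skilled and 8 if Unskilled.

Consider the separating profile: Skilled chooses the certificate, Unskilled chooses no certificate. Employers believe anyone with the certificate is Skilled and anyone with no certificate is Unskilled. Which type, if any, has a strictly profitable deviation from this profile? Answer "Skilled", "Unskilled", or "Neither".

Skilled

The certificate pays 15; no certificate pays 8.
Skilled: assigned the certificate, nets 15 − 13 = 2; deviating to no certificate nets 8.
Unskilled: assigned no certificate, nets 8; deviating to the certificate nets 15 − 17 = -2.
The Skilled type gains 6 by deviating.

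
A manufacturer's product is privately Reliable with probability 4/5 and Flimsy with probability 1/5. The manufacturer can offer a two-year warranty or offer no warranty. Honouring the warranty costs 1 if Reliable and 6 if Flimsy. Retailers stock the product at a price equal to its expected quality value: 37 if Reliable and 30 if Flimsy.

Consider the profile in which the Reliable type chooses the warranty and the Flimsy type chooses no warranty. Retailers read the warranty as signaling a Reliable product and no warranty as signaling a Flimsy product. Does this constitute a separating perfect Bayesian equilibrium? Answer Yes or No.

Under these beliefs, the warranty earns price 37 and no warranty earns price 30.
Reliable: the warranty nets 37 − 1 = 36; no warranty nets 30. Reliable prefers the warranty.
Flimsy: the warranty nets 37 − 6 = 31; no warranty nets 30. Flimsy would deviate to the warranty.
Flimsy has a profitable deviation, so the profile is not an equilibrium.

No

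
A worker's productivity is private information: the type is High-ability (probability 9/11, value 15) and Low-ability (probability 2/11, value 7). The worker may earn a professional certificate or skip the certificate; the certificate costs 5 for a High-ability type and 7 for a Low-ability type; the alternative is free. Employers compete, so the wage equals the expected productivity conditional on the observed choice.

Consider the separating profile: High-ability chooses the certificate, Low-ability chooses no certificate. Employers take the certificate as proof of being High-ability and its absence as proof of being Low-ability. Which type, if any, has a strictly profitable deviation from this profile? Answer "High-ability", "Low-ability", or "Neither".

The certificate pays 15; no certificate pays 7.
High-ability: assigned the certificate, nets 15 − 5 = 10; deviating to no certificate nets 7.
Low-ability: assigned no certificate, nets 7; deviating to the certificate nets 15 − 7 = 8.
The Low-ability type gains 1 by deviating.

Low-ability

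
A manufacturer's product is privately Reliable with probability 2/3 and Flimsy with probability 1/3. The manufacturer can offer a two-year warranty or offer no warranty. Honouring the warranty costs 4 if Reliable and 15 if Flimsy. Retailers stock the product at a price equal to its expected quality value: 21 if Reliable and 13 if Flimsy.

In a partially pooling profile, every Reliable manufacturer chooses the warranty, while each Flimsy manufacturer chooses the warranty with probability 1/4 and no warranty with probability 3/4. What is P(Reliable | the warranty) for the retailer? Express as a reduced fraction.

8/9

P(the warranty) = (2/3)·1 + (1/3)·(1/4) = 3/4.
By Bayes' rule, P(Reliable | the warranty) = (2/3) / (3/4) = 8/9.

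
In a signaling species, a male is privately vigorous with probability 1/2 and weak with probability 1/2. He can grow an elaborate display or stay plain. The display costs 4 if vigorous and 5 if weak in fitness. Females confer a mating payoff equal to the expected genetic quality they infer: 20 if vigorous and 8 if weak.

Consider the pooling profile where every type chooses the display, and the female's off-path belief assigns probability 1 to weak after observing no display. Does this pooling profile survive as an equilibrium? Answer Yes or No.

On path, the female holds the prior and pays 1/2·20 + 1/2·8 = 14. Off path (no display), believing weak, it pays 8.
vigorous: the display nets 14 − 4 = 10; no display nets 8. vigorous stays.
weak: the display nets 14 − 5 = 9; no display nets 8. weak stays.
No type deviates, so pooling is sustained.

Yes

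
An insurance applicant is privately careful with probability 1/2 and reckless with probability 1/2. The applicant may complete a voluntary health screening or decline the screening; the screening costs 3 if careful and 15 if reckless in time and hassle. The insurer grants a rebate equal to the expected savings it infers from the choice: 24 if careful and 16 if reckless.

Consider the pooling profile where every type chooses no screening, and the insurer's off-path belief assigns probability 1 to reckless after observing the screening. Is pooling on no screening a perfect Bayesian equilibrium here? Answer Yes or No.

Yes

On path, the insurer holds the prior and pays 1/2·24 + 1/2·16 = 20. Off path (the screening), believing reckless, it pays 16.
careful: no screening nets 20; the screening nets 16 − 3 = 13. careful stays.
reckless: no screening nets 20; the screening nets 16 − 15 = 1. reckless stays.
No type deviates, so pooling is sustained.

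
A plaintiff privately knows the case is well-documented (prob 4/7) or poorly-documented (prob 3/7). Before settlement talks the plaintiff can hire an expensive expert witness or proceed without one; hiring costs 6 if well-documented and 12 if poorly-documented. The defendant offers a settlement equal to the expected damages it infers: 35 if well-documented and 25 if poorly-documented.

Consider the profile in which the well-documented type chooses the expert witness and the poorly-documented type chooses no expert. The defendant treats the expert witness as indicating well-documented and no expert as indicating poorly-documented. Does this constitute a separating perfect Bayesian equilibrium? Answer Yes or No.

Yes

Under these beliefs, the expert witness earns settlement 35 and no expert earns settlement 25.
well-documented: the expert witness nets 35 − 6 = 29; no expert nets 25. well-documented prefers the expert witness.
poorly-documented: the expert witness nets 35 − 12 = 23; no expert nets 25. poorly-documented prefers no expert.
Neither type deviates, so the separating profile is an equilibrium.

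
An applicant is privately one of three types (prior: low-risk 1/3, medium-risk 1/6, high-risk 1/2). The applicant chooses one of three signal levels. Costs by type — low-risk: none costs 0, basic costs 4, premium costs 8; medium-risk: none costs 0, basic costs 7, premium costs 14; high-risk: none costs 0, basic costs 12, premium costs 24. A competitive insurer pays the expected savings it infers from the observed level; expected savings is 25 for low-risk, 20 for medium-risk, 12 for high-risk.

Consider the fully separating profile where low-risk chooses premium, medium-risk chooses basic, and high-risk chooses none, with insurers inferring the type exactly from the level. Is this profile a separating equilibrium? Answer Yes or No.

Yes

Separating rebates: premium → 25, basic → 20, none → 12.
low-risk (assigned premium): none: 12 − 0 = 12; basic: 20 − 4 = 16; premium: 25 − 8 = 17. low-risk stays.
medium-risk (assigned basic): none: 12 − 0 = 12; basic: 20 − 7 = 13; premium: 25 − 14 = 11. medium-risk stays.
high-risk (assigned none): none: 12 − 0 = 12; basic: 20 − 12 = 8; premium: 25 − 24 = 1. high-risk stays.
Every type prefers its assigned level; separation holds.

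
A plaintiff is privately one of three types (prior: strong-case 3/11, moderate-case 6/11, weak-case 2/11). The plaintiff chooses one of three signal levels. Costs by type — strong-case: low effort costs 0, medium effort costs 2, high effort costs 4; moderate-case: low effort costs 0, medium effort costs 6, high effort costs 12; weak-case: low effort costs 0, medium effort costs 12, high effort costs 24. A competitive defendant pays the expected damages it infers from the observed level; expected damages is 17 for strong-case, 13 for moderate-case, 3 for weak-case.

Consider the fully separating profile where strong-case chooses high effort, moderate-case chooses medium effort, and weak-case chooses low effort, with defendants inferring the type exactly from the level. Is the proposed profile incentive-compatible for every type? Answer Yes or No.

Separating settlements: high effort → 17, medium effort → 13, low effort → 3.
strong-case (assigned high effort): low effort: 3 − 0 = 3; medium effort: 13 − 2 = 11; high effort: 17 − 4 = 13. strong-case stays.
moderate-case (assigned medium effort): low effort: 3 − 0 = 3; medium effort: 13 − 6 = 7; high effort: 17 − 12 = 5. moderate-case stays.
weak-case (assigned low effort): low effort: 3 − 0 = 3; medium effort: 13 − 12 = 1; high effort: 17 − 24 = -7. weak-case stays.
Every type prefers its assigned level; separation holds.

Yes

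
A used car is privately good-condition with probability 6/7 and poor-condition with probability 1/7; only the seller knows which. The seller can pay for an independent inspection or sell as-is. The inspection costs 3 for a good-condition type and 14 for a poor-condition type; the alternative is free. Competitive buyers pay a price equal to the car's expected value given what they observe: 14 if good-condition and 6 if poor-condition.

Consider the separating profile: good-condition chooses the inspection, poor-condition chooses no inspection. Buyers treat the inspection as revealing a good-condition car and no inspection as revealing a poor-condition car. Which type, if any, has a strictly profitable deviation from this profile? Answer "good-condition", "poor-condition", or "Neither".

Neither

The inspection pays 14; no inspection pays 6.
good-condition: assigned the inspection, nets 14 − 3 = 11; deviating to no inspection nets 6.
poor-condition: assigned no inspection, nets 6; deviating to the inspection nets 14 − 14 = 0.
Both types strictly prefer their assigned action; no profitable deviation.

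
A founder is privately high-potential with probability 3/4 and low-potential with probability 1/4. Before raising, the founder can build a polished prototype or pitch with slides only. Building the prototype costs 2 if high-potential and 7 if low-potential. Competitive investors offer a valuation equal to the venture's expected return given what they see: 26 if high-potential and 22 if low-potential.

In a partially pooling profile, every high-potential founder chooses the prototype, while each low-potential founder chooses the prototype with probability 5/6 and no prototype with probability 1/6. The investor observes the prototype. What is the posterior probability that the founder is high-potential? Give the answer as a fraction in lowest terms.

18/23

P(the prototype) = (3/4)·1 + (1/4)·(5/6) = 23/24.
By Bayes' rule, P(high-potential | the prototype) = (3/4) / (23/24) = 18/23.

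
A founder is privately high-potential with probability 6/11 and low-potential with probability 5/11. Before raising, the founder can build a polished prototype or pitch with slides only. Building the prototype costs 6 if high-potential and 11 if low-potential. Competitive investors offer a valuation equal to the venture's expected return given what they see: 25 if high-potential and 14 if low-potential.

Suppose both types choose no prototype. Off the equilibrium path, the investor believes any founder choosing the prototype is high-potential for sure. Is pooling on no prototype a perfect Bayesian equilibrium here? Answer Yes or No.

Yes

On path, the investor holds the prior and pays 6/11·25 + 5/11·14 = 20. Off path (the prototype), believing high-potential, it pays 25.
high-potential: no prototype nets 20; the prototype nets 25 − 6 = 19. high-potential stays.
low-potential: no prototype nets 20; the prototype nets 25 − 11 = 14. low-potential stays.
No type deviates, so pooling is sustained.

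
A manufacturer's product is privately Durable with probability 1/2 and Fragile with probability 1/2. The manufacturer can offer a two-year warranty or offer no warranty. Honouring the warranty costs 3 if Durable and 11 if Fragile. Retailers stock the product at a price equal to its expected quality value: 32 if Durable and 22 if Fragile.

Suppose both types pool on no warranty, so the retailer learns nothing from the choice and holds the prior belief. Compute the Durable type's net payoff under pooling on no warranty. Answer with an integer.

Pooled price = 1/2·32 + 1/2·22 = 27.
Durable pays no cost for no warranty, so net payoff = 27.

27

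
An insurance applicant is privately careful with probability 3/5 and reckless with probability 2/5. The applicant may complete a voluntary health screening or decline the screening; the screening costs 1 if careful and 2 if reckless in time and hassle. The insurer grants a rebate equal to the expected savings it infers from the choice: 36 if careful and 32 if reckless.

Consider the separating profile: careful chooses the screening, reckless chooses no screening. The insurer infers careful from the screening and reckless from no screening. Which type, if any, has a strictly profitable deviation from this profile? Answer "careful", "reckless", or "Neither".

reckless

The screening pays 36; no screening pays 32.
careful: assigned the screening, nets 36 − 1 = 35; deviating to no screening nets 32.
reckless: assigned no screening, nets 32; deviating to the screening nets 36 − 2 = 34.
The reckless type gains 2 by deviating.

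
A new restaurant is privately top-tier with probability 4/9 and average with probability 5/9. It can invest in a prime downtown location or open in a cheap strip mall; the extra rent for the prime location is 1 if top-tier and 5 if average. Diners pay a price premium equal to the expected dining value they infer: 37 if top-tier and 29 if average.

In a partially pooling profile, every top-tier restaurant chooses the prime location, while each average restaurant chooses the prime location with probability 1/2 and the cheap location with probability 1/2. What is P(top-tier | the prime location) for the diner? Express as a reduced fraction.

8/13

P(the prime location) = (4/9)·1 + (5/9)·(1/2) = 13/18.
By Bayes' rule, P(top-tier | the prime location) = (4/9) / (13/18) = 8/13.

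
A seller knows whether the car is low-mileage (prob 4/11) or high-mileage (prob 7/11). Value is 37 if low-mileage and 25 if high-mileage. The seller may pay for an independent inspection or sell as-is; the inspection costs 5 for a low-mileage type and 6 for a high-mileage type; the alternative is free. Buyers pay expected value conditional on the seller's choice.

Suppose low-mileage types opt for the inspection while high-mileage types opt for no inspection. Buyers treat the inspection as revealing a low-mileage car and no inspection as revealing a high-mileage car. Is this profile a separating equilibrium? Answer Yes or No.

Under these beliefs, the inspection earns price 37 and no inspection earns price 25.
low-mileage: the inspection nets 37 − 5 = 32; no inspection nets 25. low-mileage prefers the inspection.
high-mileage: the inspection nets 37 − 6 = 31; no inspection nets 25. high-mileage would deviate to the inspection.
high-mileage has a profitable deviation, so the profile is not an equilibrium.

No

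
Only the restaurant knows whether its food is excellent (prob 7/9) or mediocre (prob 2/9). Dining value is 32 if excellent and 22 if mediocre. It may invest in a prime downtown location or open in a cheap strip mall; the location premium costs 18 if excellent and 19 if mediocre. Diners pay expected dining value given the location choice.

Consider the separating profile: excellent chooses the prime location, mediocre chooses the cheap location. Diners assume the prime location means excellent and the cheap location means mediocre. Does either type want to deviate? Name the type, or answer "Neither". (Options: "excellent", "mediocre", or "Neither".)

excellent

The prime location pays 32; the cheap location pays 22.
excellent: assigned the prime location, nets 32 − 18 = 14; deviating to the cheap location nets 22.
mediocre: assigned the cheap location, nets 22; deviating to the prime location nets 32 − 19 = 13.
The excellent type gains 8 by deviating.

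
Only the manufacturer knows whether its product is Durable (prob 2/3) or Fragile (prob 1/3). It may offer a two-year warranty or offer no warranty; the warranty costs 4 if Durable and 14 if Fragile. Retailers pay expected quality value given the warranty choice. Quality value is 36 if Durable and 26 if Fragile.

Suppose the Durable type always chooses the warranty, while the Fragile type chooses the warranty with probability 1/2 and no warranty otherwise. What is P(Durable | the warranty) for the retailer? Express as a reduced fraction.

4/5

P(the warranty) = (2/3)·1 + (1/3)·(1/2) = 5/6.
By Bayes' rule, P(Durable | the warranty) = (2/3) / (5/6) = 4/5.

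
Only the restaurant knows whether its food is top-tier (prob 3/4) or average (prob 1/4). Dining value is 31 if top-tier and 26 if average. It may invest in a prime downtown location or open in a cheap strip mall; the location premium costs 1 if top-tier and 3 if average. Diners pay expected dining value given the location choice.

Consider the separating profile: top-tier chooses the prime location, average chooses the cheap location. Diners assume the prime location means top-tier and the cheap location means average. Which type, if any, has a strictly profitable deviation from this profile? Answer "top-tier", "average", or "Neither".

average

The prime location pays 31; the cheap location pays 26.
top-tier: assigned the prime location, nets 31 − 1 = 30; deviating to the cheap location nets 26.
average: assigned the cheap location, nets 26; deviating to the prime location nets 31 − 3 = 28.
The average type gains 2 by deviating.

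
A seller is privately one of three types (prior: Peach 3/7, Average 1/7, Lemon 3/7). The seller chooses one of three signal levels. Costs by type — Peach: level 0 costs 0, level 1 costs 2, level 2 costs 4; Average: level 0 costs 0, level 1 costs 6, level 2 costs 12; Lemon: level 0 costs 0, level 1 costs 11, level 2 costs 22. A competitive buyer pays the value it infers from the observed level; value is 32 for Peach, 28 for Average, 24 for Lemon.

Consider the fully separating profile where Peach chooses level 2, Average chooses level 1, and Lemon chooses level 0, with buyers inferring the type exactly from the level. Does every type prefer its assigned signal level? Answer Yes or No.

Separating prices: level 2 → 32, level 1 → 28, level 0 → 24.
Peach (assigned level 2): level 0: 24 − 0 = 24; level 1: 28 − 2 = 26; level 2: 32 − 4 = 28. Peach stays.
Average (assigned level 1): level 0: 24 − 0 = 24; level 1: 28 − 6 = 22; level 2: 32 − 12 = 20. Average prefers level 0.
Lemon (assigned level 0): level 0: 24 − 0 = 24; level 1: 28 − 11 = 17; level 2: 32 − 22 = 10. Lemon stays.
At least one type deviates; the separating profile fails.

No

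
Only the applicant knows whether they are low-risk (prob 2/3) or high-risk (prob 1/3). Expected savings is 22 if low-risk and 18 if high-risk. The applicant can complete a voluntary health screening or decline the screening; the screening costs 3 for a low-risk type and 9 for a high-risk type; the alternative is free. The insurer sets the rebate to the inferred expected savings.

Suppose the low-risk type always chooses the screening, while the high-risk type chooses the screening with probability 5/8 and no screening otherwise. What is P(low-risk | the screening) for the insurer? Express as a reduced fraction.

P(the screening) = (2/3)·1 + (1/3)·(5/8) = 7/8.
By Bayes' rule, P(low-risk | the screening) = (2/3) / (7/8) = 16/21.

16/21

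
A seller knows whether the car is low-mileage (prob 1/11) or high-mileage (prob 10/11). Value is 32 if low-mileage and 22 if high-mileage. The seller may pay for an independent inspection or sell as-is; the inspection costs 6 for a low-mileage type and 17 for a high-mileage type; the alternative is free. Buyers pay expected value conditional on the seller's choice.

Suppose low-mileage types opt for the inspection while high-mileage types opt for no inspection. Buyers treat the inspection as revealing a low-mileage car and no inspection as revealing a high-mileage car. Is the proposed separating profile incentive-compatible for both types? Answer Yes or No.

Under these beliefs, the inspection earns price 32 and no inspection earns price 22.
low-mileage: the inspection nets 32 − 6 = 26; no inspection nets 22. low-mileage prefers the inspection.
high-mileage: the inspection nets 32 − 17 = 15; no inspection nets 22. high-mileage prefers no inspection.
Neither type deviates, so the separating profile is an equilibrium.

Yes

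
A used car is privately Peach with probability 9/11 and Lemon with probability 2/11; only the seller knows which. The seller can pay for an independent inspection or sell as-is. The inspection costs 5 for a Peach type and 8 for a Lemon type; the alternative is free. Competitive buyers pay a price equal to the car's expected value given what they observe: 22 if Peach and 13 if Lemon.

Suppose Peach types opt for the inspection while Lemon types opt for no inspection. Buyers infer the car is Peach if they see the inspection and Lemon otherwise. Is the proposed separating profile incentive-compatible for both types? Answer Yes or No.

No

Under these beliefs, the inspection earns price 22 and no inspection earns price 13.
Peach: the inspection nets 22 − 5 = 17; no inspection nets 13. Peach prefers the inspection.
Lemon: the inspection nets 22 − 8 = 14; no inspection nets 13. Lemon would deviate to the inspection.
Lemon has a profitable deviation, so the profile is not an equilibrium.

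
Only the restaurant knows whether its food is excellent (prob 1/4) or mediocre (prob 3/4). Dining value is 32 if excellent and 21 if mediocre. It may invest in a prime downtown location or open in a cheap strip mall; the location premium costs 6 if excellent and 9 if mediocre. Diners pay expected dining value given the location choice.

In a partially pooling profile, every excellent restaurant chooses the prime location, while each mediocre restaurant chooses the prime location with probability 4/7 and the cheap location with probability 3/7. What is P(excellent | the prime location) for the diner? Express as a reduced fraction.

P(the prime location) = (1/4)·1 + (3/4)·(4/7) = 19/28.
By Bayes' rule, P(excellent | the prime location) = (1/4) / (19/28) = 7/19.

7/19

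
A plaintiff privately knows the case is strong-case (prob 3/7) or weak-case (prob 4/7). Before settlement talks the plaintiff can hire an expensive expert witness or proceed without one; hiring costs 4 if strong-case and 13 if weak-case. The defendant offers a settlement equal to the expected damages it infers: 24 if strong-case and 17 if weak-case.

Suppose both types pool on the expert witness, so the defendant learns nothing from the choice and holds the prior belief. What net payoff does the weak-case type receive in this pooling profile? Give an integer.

Pooled settlement = 3/7·24 + 4/7·17 = 20.
weak-case pays cost 13 for the expert witness, so net payoff = 20 − 13 = 7.

7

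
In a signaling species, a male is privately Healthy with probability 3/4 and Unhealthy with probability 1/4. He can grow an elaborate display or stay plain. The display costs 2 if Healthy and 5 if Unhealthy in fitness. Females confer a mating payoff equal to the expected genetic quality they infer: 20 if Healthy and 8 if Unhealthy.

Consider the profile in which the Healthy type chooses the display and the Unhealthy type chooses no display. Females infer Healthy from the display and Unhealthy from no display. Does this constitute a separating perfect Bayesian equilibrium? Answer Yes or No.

No

Under these beliefs, the display earns mating payoff 20 and no display earns mating payoff 8.
Healthy: the display nets 20 − 2 = 18; no display nets 8. Healthy prefers the display.
Unhealthy: the display nets 20 − 5 = 15; no display nets 8. Unhealthy would deviate to the display.
Unhealthy has a profitable deviation, so the profile is not an equilibrium.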